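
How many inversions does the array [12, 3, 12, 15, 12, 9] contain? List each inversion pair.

Finding inversions in [12, 3, 12, 15, 12, 9]:

(0, 1): arr[0]=12 > arr[1]=3
(0, 5): arr[0]=12 > arr[5]=9
(2, 5): arr[2]=12 > arr[5]=9
(3, 4): arr[3]=15 > arr[4]=12
(3, 5): arr[3]=15 > arr[5]=9
(4, 5): arr[4]=12 > arr[5]=9

Total inversions: 6

The array has 6 inversion(s): (0,1), (0,5), (2,5), (3,4), (3,5), (4,5). Each pair (i,j) satisfies i < j and arr[i] > arr[j].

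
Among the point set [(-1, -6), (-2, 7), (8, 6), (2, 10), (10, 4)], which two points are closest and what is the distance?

Computing all pairwise distances among 5 points:

d((-1, -6), (-2, 7)) = 13.0384
d((-1, -6), (8, 6)) = 15.0
d((-1, -6), (2, 10)) = 16.2788
d((-1, -6), (10, 4)) = 14.8661
d((-2, 7), (8, 6)) = 10.0499
d((-2, 7), (2, 10)) = 5.0
d((-2, 7), (10, 4)) = 12.3693
d((8, 6), (2, 10)) = 7.2111
d((8, 6), (10, 4)) = 2.8284 <-- minimum
d((2, 10), (10, 4)) = 10.0

Closest pair: (8, 6) and (10, 4) with distance 2.8284

The closest pair is (8, 6) and (10, 4) with Euclidean distance 2.8284. For 5 points, brute-force pairwise comparison is shown above. For large n, the divide-and-conquer algorithm (sort by x, recurse on halves, check the dividing strip) achieves O(n log n).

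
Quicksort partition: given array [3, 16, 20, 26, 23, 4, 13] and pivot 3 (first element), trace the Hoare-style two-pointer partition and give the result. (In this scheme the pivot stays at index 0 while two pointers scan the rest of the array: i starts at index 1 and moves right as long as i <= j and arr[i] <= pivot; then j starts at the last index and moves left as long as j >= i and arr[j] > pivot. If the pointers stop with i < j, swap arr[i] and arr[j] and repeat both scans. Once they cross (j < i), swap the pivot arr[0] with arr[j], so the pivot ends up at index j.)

Hoare-style two-pointer partition with pivot = 3:

Initial array: [3, 16, 20, 26, 23, 4, 13]

Pointers start at i = 1, j = 6.
i ends at 1, j ends at 0: the pointers have crossed (j < i), so scanning stops.

j = 0, so swapping arr[0] with arr[j] leaves the pivot at position 0: [3, 16, 20, 26, 23, 4, 13]
Pivot position: 0

After partitioning with pivot 3, the array becomes [3, 16, 20, 26, 23, 4, 13]. The pivot is placed at index 0. All elements to the left of the pivot are <= 3, and all elements to the right are > 3.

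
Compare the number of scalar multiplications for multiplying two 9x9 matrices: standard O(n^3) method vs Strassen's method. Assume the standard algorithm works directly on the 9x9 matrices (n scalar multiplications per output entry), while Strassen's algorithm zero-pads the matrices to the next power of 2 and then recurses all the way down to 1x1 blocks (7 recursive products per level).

Matrix multiplication for 9x9 matrices:

Strassen's algorithm requires power-of-2 dimensions. Pad 9x9 to 16x16 (next power of 2).

Standard algorithm: 9^3 = 729 multiplications
Strassen's algorithm: 7^(log2(16)) = 7^4 = 2401 multiplications
Difference: 729 - 2401 = -1672 (Strassen uses MORE here due to padding overhead — for small or just-over-power-of-2 n, padding can outweigh the per-level savings)

Standard: 729 multiplications (9^3). Strassen: 2401 multiplications (7^4, after padding to 16x16). Strassen reduces 8 recursive multiplications to 7 at each level.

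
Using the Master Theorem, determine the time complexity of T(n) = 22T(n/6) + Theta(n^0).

Master Theorem for T(n) = 22T(n/6) + O(n^0):

a = 22, b = 6, c = 0
log_b(a) = log_6(22) = 1.7251

Case 1: c = 0 < log_6(22) = 1.7251
T(n) = O(n^(log_6 22))

For T(n) = 22T(n/6) + O(n^0): log_6(22) = 1.7251. This is Case 1 of the Master Theorem (c < log_b(a), work dominated by leaves), giving O(n^(log_6 22)).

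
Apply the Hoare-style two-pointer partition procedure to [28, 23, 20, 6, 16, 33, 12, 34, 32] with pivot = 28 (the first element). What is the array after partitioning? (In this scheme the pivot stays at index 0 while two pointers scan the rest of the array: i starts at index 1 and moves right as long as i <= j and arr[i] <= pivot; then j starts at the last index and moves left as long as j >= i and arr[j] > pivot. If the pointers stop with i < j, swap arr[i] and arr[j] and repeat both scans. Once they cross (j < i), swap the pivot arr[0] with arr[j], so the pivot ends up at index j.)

Hoare-style two-pointer partition with pivot = 28:

Initial array: [28, 23, 20, 6, 16, 33, 12, 34, 32]

Pointers start at i = 1, j = 8.
i stops at index 5 (arr[5]=33 > 28), j stops at index 6 (arr[6]=12 <= 28): swap arr[5] and arr[6], array becomes [28, 23, 20, 6, 16, 12, 33, 34, 32]
i ends at 6, j ends at 5: the pointers have crossed (j < i), so scanning stops.

Swap pivot arr[0] with arr[5] to place pivot at position 5: [12, 23, 20, 6, 16, 28, 33, 34, 32]
Pivot position: 5

After partitioning with pivot 28, the array becomes [12, 23, 20, 6, 16, 28, 33, 34, 32]. The pivot is placed at index 5. All elements to the left of the pivot are <= 28, and all elements to the right are > 28.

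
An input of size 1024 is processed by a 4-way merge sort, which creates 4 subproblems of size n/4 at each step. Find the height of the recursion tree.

For divide and conquer with division factor 4:

Problem sizes at each level:
Level 0: 1024
Level 1: 256
Level 2: 64
Level 3: 16
Level 4: 4
Level 5: 1

The root is level 0 and the size-1 base case is level 5 (the tree spans levels 0 through 5, i.e. 6 levels counting the root), so the depth is the number of divisions: log_4(1024) = 5

The recursion tree depth is log_4(1024) = 5. At each level, the problem size is divided by 4, so it takes 5 divisions to reduce to a base case of size 1. The algorithm makes 4 recursive calls at each level.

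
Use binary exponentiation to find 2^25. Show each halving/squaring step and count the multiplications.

Computing 2^25 by squaring (build up from 2^1; each line after the first costs one multiplication):

2^1 = 2
2^2 = (2^1)^2 = 2^2 = 4
2^3 = 2 * 2^2 = 2 * 4 = 8
2^6 = (2^3)^2 = 8^2 = 64
2^12 = (2^6)^2 = 64^2 = 4096
2^24 = (2^12)^2 = 4096^2 = 16777216
2^25 = 2 * 2^24 = 2 * 16777216 = 33554432

Result: 33554432
Multiplications needed: 6 (6 lines after 2^1)

2^25 = 33554432. Using exponentiation by squaring, this requires 6 multiplications. The key idea: if the exponent is even, square the half-power; if odd, multiply by the base once.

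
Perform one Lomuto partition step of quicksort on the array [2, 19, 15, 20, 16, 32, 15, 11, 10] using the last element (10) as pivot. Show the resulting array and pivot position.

Lomuto partition with pivot = 10:

Initial array: [2, 19, 15, 20, 16, 32, 15, 11, 10]

arr[0]=2 <= 10: swap with position 0, array becomes [2, 19, 15, 20, 16, 32, 15, 11, 10]
arr[1]=19 > 10: no swap
arr[2]=15 > 10: no swap
arr[3]=20 > 10: no swap
arr[4]=16 > 10: no swap
arr[5]=32 > 10: no swap
arr[6]=15 > 10: no swap
arr[7]=11 > 10: no swap

Place pivot at position 1: [2, 10, 15, 20, 16, 32, 15, 11, 19]
Pivot position: 1

After partitioning with pivot 10, the array becomes [2, 10, 15, 20, 16, 32, 15, 11, 19]. The pivot is placed at index 1. All elements to the left of the pivot are <= 10, and all elements to the right are > 10.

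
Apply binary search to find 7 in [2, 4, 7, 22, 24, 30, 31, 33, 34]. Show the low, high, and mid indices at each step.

Binary search for 7 in [2, 4, 7, 22, 24, 30, 31, 33, 34]:

lo=0, hi=8, mid=4, arr[mid]=24 -> 24 > 7, search left half
lo=0, hi=3, mid=1, arr[mid]=4 -> 4 < 7, search right half
lo=2, hi=3, mid=2, arr[mid]=7 -> Found target at index 2!

Binary search finds 7 at index 2 after 3 comparisons. The search repeatedly halves the search space by comparing with the middle element.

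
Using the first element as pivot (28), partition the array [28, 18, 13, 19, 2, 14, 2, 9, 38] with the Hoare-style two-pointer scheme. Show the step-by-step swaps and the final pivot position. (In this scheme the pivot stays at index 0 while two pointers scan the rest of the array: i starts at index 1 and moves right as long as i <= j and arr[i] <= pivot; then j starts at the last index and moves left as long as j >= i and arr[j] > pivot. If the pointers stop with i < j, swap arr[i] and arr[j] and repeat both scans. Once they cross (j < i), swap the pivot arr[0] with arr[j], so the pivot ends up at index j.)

Hoare-style two-pointer partition with pivot = 28:

Initial array: [28, 18, 13, 19, 2, 14, 2, 9, 38]

Pointers start at i = 1, j = 8.
i ends at 8, j ends at 7: the pointers have crossed (j < i), so scanning stops.

Swap pivot arr[0] with arr[7] to place pivot at position 7: [9, 18, 13, 19, 2, 14, 2, 28, 38]
Pivot position: 7

After partitioning with pivot 28, the array becomes [9, 18, 13, 19, 2, 14, 2, 28, 38]. The pivot is placed at index 7. All elements to the left of the pivot are <= 28, and all elements to the right are > 28.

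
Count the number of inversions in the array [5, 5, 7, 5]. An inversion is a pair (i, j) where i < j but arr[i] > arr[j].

Finding inversions in [5, 5, 7, 5]:

(2, 3): arr[2]=7 > arr[3]=5

Total inversions: 1

The array has 1 inversion(s): (2,3). Each pair (i,j) satisfies i < j and arr[i] > arr[j].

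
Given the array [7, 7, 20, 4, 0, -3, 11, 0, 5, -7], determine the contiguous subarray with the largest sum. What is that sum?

Using Kadane's algorithm on [7, 7, 20, 4, 0, -3, 11, 0, 5, -7]:

Scanning through the array:
Position 1 (value 7): max_ending_here = 14, max_so_far = 14
Position 2 (value 20): max_ending_here = 34, max_so_far = 34
Position 3 (value 4): max_ending_here = 38, max_so_far = 38
Position 4 (value 0): max_ending_here = 38, max_so_far = 38
Position 5 (value -3): max_ending_here = 35, max_so_far = 38
Position 6 (value 11): max_ending_here = 46, max_so_far = 46
Position 7 (value 0): max_ending_here = 46, max_so_far = 46
Position 8 (value 5): max_ending_here = 51, max_so_far = 51
Position 9 (value -7): max_ending_here = 44, max_so_far = 51

Maximum subarray: [7, 7, 20, 4, 0, -3, 11, 0, 5]
Maximum sum: 51

The maximum subarray is [7, 7, 20, 4, 0, -3, 11, 0, 5] with sum 51. This subarray runs from index 0 to index 8.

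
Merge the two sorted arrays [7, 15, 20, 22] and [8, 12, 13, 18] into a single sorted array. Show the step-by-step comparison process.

Merging process:

Compare 7 vs 8: take 7 from left. Merged: [7]
Compare 15 vs 8: take 8 from right. Merged: [7, 8]
Compare 15 vs 12: take 12 from right. Merged: [7, 8, 12]
Compare 15 vs 13: take 13 from right. Merged: [7, 8, 12, 13]
Compare 15 vs 18: take 15 from left. Merged: [7, 8, 12, 13, 15]
Compare 20 vs 18: take 18 from right. Merged: [7, 8, 12, 13, 15, 18]
Append remaining from left: [20, 22]. Merged: [7, 8, 12, 13, 15, 18, 20, 22]

Final merged array: [7, 8, 12, 13, 15, 18, 20, 22]
Total comparisons: 6

The merged array is [7, 8, 12, 13, 15, 18, 20, 22], requiring 6 comparisons. The merge step runs in O(n) time where n is the total number of elements.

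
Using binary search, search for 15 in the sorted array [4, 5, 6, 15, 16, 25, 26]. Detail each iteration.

Binary search for 15 in [4, 5, 6, 15, 16, 25, 26]:

lo=0, hi=6, mid=3, arr[mid]=15 -> Found target at index 3!

Binary search finds 15 at index 3 after 1 comparisons. The search repeatedly halves the search space by comparing with the middle element.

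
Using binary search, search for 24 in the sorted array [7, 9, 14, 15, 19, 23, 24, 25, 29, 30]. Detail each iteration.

Binary search for 24 in [7, 9, 14, 15, 19, 23, 24, 25, 29, 30]:

lo=0, hi=9, mid=4, arr[mid]=19 -> 19 < 24, search right half
lo=5, hi=9, mid=7, arr[mid]=25 -> 25 > 24, search left half
lo=5, hi=6, mid=5, arr[mid]=23 -> 23 < 24, search right half
lo=6, hi=6, mid=6, arr[mid]=24 -> Found target at index 6!

Binary search finds 24 at index 6 after 4 comparisons. The search repeatedly halves the search space by comparing with the middle element.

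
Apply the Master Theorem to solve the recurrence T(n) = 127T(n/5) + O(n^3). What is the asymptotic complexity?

Master Theorem for T(n) = 127T(n/5) + O(n^3):

a = 127, b = 5, c = 3
log_b(a) = log_5(127) = 3.0099

Case 1: c = 3 < log_5(127) = 3.0099
T(n) = O(n^(log_5 127))

For T(n) = 127T(n/5) + O(n^3): log_5(127) = 3.0099. This is Case 1 of the Master Theorem (c < log_b(a), work dominated by leaves), giving O(n^(log_5 127)).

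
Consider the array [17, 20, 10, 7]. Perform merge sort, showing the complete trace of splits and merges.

Merge sort trace:

Split: [17, 20, 10, 7] -> [17, 20] and [10, 7]
  Split: [17, 20] -> [17] and [20]
  Merge: [17] + [20] -> [17, 20]
  Split: [10, 7] -> [10] and [7]
  Merge: [10] + [7] -> [7, 10]
Merge: [17, 20] + [7, 10] -> [7, 10, 17, 20]

Final sorted array: [7, 10, 17, 20]

The merge sort proceeds by recursively splitting the array and merging sorted halves.
After all merges, the sorted array is [7, 10, 17, 20].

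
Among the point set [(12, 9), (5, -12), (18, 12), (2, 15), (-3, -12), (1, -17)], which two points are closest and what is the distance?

Computing all pairwise distances among 6 points:

d((12, 9), (5, -12)) = 22.1359
d((12, 9), (18, 12)) = 6.7082
d((12, 9), (2, 15)) = 11.6619
d((12, 9), (-3, -12)) = 25.807
d((12, 9), (1, -17)) = 28.2312
d((5, -12), (18, 12)) = 27.2947
d((5, -12), (2, 15)) = 27.1662
d((5, -12), (-3, -12)) = 8.0
d((5, -12), (1, -17)) = 6.4031 <-- minimum
d((18, 12), (2, 15)) = 16.2788
d((18, 12), (-3, -12)) = 31.8904
d((18, 12), (1, -17)) = 33.6155
d((2, 15), (-3, -12)) = 27.4591
d((2, 15), (1, -17)) = 32.0156
d((-3, -12), (1, -17)) = 6.4031 <-- minimum

Minimum distance: 6.4031 (tie among 2 pairs: (5, -12) and (1, -17); (-3, -12) and (1, -17))

The minimum Euclidean distance is 6.4031. There is a tie: 2 pairs achieve this minimum — (5, -12) and (1, -17); (-3, -12) and (1, -17). Any of these is a valid closest pair. For 6 points, brute-force pairwise comparison is shown above. For large n, the divide-and-conquer algorithm (sort by x, recurse on halves, check the dividing strip) achieves O(n log n).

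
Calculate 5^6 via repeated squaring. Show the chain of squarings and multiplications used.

Computing 5^6 by squaring (build up from 5^1; each line after the first costs one multiplication):

5^1 = 5
5^2 = (5^1)^2 = 5^2 = 25
5^3 = 5 * 5^2 = 5 * 25 = 125
5^6 = (5^3)^2 = 125^2 = 15625

Result: 15625
Multiplications needed: 3 (3 lines after 5^1)

5^6 = 15625. Using exponentiation by squaring, this requires 3 multiplications. The key idea: if the exponent is even, square the half-power; if odd, multiply by the base once.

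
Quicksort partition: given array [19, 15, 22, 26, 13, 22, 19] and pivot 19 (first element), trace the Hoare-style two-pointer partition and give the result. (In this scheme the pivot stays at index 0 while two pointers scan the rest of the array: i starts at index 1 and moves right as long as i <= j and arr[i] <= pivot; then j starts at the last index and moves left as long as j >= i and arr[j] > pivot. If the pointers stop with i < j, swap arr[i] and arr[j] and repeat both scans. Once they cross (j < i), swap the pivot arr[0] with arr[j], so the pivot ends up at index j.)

Hoare-style two-pointer partition with pivot = 19:

Initial array: [19, 15, 22, 26, 13, 22, 19]

Pointers start at i = 1, j = 6.
i stops at index 2 (arr[2]=22 > 19), j stops at index 6 (arr[6]=19 <= 19): swap arr[2] and arr[6], array becomes [19, 15, 19, 26, 13, 22, 22]
i stops at index 3 (arr[3]=26 > 19), j stops at index 4 (arr[4]=13 <= 19): swap arr[3] and arr[4], array becomes [19, 15, 19, 13, 26, 22, 22]
i ends at 4, j ends at 3: the pointers have crossed (j < i), so scanning stops.

Swap pivot arr[0] with arr[3] to place pivot at position 3: [13, 15, 19, 19, 26, 22, 22]
Pivot position: 3

After partitioning with pivot 19, the array becomes [13, 15, 19, 19, 26, 22, 22]. The pivot is placed at index 3. All elements to the left of the pivot are <= 19, and all elements to the right are > 19.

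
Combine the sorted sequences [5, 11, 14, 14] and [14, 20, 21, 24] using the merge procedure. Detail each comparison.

Merging process:

Compare 5 vs 14: take 5 from left. Merged: [5]
Compare 11 vs 14: take 11 from left. Merged: [5, 11]
Compare 14 vs 14: take 14 from left. Merged: [5, 11, 14]
Compare 14 vs 14: take 14 from left. Merged: [5, 11, 14, 14]
Append remaining from right: [14, 20, 21, 24]. Merged: [5, 11, 14, 14, 14, 20, 21, 24]

Final merged array: [5, 11, 14, 14, 14, 20, 21, 24]
Total comparisons: 4

The merged array is [5, 11, 14, 14, 14, 20, 21, 24], requiring 4 comparisons. The merge step runs in O(n) time where n is the total number of elements.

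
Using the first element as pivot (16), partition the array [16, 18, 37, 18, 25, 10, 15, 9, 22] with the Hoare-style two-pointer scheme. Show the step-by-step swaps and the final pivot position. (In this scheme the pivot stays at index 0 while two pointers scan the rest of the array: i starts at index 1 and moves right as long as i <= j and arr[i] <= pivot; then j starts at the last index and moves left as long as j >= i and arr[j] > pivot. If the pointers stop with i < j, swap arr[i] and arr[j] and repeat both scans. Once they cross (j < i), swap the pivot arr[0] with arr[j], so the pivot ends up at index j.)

Hoare-style two-pointer partition with pivot = 16:

Initial array: [16, 18, 37, 18, 25, 10, 15, 9, 22]

Pointers start at i = 1, j = 8.
i stops at index 1 (arr[1]=18 > 16), j stops at index 7 (arr[7]=9 <= 16): swap arr[1] and arr[7], array becomes [16, 9, 37, 18, 25, 10, 15, 18, 22]
i stops at index 2 (arr[2]=37 > 16), j stops at index 6 (arr[6]=15 <= 16): swap arr[2] and arr[6], array becomes [16, 9, 15, 18, 25, 10, 37, 18, 22]
i stops at index 3 (arr[3]=18 > 16), j stops at index 5 (arr[5]=10 <= 16): swap arr[3] and arr[5], array becomes [16, 9, 15, 10, 25, 18, 37, 18, 22]
i ends at 4, j ends at 3: the pointers have crossed (j < i), so scanning stops.

Swap pivot arr[0] with arr[3] to place pivot at position 3: [10, 9, 15, 16, 25, 18, 37, 18, 22]
Pivot position: 3

After partitioning with pivot 16, the array becomes [10, 9, 15, 16, 25, 18, 37, 18, 22]. The pivot is placed at index 3. All elements to the left of the pivot are <= 16, and all elements to the right are > 16.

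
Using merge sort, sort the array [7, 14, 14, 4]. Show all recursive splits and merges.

Merge sort trace:

Split: [7, 14, 14, 4] -> [7, 14] and [14, 4]
  Split: [7, 14] -> [7] and [14]
  Merge: [7] + [14] -> [7, 14]
  Split: [14, 4] -> [14] and [4]
  Merge: [14] + [4] -> [4, 14]
Merge: [7, 14] + [4, 14] -> [4, 7, 14, 14]

Final sorted array: [4, 7, 14, 14]

The merge sort proceeds by recursively splitting the array and merging sorted halves.
After all merges, the sorted array is [4, 7, 14, 14].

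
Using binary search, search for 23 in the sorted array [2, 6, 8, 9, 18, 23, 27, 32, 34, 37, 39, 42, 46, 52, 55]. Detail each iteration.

Binary search for 23 in [2, 6, 8, 9, 18, 23, 27, 32, 34, 37, 39, 42, 46, 52, 55]:

lo=0, hi=14, mid=7, arr[mid]=32 -> 32 > 23, search left half
lo=0, hi=6, mid=3, arr[mid]=9 -> 9 < 23, search right half
lo=4, hi=6, mid=5, arr[mid]=23 -> Found target at index 5!

Binary search finds 23 at index 5 after 3 comparisons. The search repeatedly halves the search space by comparing with the middle element.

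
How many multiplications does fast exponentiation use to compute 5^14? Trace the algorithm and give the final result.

Computing 5^14 by squaring (build up from 5^1; each line after the first costs one multiplication):

5^1 = 5
5^2 = (5^1)^2 = 5^2 = 25
5^3 = 5 * 5^2 = 5 * 25 = 125
5^6 = (5^3)^2 = 125^2 = 15625
5^7 = 5 * 5^6 = 5 * 15625 = 78125
5^14 = (5^7)^2 = 78125^2 = 6103515625

Result: 6103515625
Multiplications needed: 5 (5 lines after 5^1)

5^14 = 6103515625. Using exponentiation by squaring, this requires 5 multiplications. The key idea: if the exponent is even, square the half-power; if odd, multiply by the base once.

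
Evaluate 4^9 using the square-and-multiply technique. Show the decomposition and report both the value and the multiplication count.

Computing 4^9 by squaring (build up from 4^1; each line after the first costs one multiplication):

4^1 = 4
4^2 = (4^1)^2 = 4^2 = 16
4^4 = (4^2)^2 = 16^2 = 256
4^8 = (4^4)^2 = 256^2 = 65536
4^9 = 4 * 4^8 = 4 * 65536 = 262144

Result: 262144
Multiplications needed: 4 (4 lines after 4^1)

4^9 = 262144. Using exponentiation by squaring, this requires 4 multiplications. The key idea: if the exponent is even, square the half-power; if odd, multiply by the base once.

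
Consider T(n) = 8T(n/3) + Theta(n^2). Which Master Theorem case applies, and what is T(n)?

Master Theorem for T(n) = 8T(n/3) + O(n^2):

a = 8, b = 3, c = 2
log_b(a) = log_3(8) = 1.8928

Case 3: c = 2 > log_3(8) = 1.8928
T(n) = O(n^2) = O(n^2)

For T(n) = 8T(n/3) + O(n^2): log_3(8) = 1.8928. This is Case 3 of the Master Theorem (c > log_b(a), work dominated by root), giving O(n^2).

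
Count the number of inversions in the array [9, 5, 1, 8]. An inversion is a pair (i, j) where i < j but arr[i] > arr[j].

Finding inversions in [9, 5, 1, 8]:

(0, 1): arr[0]=9 > arr[1]=5
(0, 2): arr[0]=9 > arr[2]=1
(0, 3): arr[0]=9 > arr[3]=8
(1, 2): arr[1]=5 > arr[2]=1

Total inversions: 4

The array has 4 inversion(s): (0,1), (0,2), (0,3), (1,2). Each pair (i,j) satisfies i < j and arr[i] > arr[j].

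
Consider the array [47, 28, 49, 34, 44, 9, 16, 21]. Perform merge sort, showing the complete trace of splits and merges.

Merge sort trace:

Split: [47, 28, 49, 34, 44, 9, 16, 21] -> [47, 28, 49, 34] and [44, 9, 16, 21]
  Split: [47, 28, 49, 34] -> [47, 28] and [49, 34]
    Split: [47, 28] -> [47] and [28]
    Merge: [47] + [28] -> [28, 47]
    Split: [49, 34] -> [49] and [34]
    Merge: [49] + [34] -> [34, 49]
  Merge: [28, 47] + [34, 49] -> [28, 34, 47, 49]
  Split: [44, 9, 16, 21] -> [44, 9] and [16, 21]
    Split: [44, 9] -> [44] and [9]
    Merge: [44] + [9] -> [9, 44]
    Split: [16, 21] -> [16] and [21]
    Merge: [16] + [21] -> [16, 21]
  Merge: [9, 44] + [16, 21] -> [9, 16, 21, 44]
Merge: [28, 34, 47, 49] + [9, 16, 21, 44] -> [9, 16, 21, 28, 34, 44, 47, 49]

Final sorted array: [9, 16, 21, 28, 34, 44, 47, 49]

The merge sort proceeds by recursively splitting the array and merging sorted halves.
After all merges, the sorted array is [9, 16, 21, 28, 34, 44, 47, 49].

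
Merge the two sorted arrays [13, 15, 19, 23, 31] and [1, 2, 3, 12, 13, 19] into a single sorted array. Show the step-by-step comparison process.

Merging process:

Compare 13 vs 1: take 1 from right. Merged: [1]
Compare 13 vs 2: take 2 from right. Merged: [1, 2]
Compare 13 vs 3: take 3 from right. Merged: [1, 2, 3]
Compare 13 vs 12: take 12 from right. Merged: [1, 2, 3, 12]
Compare 13 vs 13: take 13 from left. Merged: [1, 2, 3, 12, 13]
Compare 15 vs 13: take 13 from right. Merged: [1, 2, 3, 12, 13, 13]
Compare 15 vs 19: take 15 from left. Merged: [1, 2, 3, 12, 13, 13, 15]
Compare 19 vs 19: take 19 from left. Merged: [1, 2, 3, 12, 13, 13, 15, 19]
Compare 23 vs 19: take 19 from right. Merged: [1, 2, 3, 12, 13, 13, 15, 19, 19]
Append remaining from left: [23, 31]. Merged: [1, 2, 3, 12, 13, 13, 15, 19, 19, 23, 31]

Final merged array: [1, 2, 3, 12, 13, 13, 15, 19, 19, 23, 31]
Total comparisons: 9

The merged array is [1, 2, 3, 12, 13, 13, 15, 19, 19, 23, 31], requiring 9 comparisons. The merge step runs in O(n) time where n is the total number of elements.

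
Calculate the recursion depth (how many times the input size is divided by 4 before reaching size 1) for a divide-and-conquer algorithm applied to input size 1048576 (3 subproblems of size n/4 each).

For divide and conquer with division factor 4:

Problem sizes at each level:
Level 0: 1048576
Level 1: 262144
Level 2: 65536
Level 3: 16384
Level 4: 4096
Level 5: 1024
Level 6: 256
Level 7: 64
Level 8: 16
Level 9: 4
Level 10: 1

The root is level 0 and the size-1 base case is level 10 (the tree spans levels 0 through 10, i.e. 11 levels counting the root), so the depth is the number of divisions: log_4(1048576) = 10

The recursion tree depth is log_4(1048576) = 10. At each level, the problem size is divided by 4, so it takes 10 divisions to reduce to a base case of size 1. The algorithm makes 3 recursive calls at each level.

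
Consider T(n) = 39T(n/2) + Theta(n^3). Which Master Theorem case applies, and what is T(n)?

Master Theorem for T(n) = 39T(n/2) + O(n^3):

a = 39, b = 2, c = 3
log_b(a) = log_2(39) = 5.2854

Case 1: c = 3 < log_2(39) = 5.2854
T(n) = O(n^(log_2 39))

For T(n) = 39T(n/2) + O(n^3): log_2(39) = 5.2854. This is Case 1 of the Master Theorem (c < log_b(a), work dominated by leaves), giving O(n^(log_2 39)).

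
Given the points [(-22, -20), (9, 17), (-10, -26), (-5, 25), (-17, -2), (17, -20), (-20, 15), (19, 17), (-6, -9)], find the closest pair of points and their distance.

Computing all pairwise distances among 9 points:

d((-22, -20), (9, 17)) = 48.2701
d((-22, -20), (-10, -26)) = 13.4164
d((-22, -20), (-5, 25)) = 48.1041
d((-22, -20), (-17, -2)) = 18.6815
d((-22, -20), (17, -20)) = 39.0
d((-22, -20), (-20, 15)) = 35.0571
d((-22, -20), (19, 17)) = 55.2268
d((-22, -20), (-6, -9)) = 19.4165
d((9, 17), (-10, -26)) = 47.0106
d((9, 17), (-5, 25)) = 16.1245
d((9, 17), (-17, -2)) = 32.2025
d((9, 17), (17, -20)) = 37.855
d((9, 17), (-20, 15)) = 29.0689
d((9, 17), (19, 17)) = 10.0 <-- minimum
d((9, 17), (-6, -9)) = 30.0167
d((-10, -26), (-5, 25)) = 51.2445
d((-10, -26), (-17, -2)) = 25.0
d((-10, -26), (17, -20)) = 27.6586
d((-10, -26), (-20, 15)) = 42.2019
d((-10, -26), (19, 17)) = 51.8652
d((-10, -26), (-6, -9)) = 17.4642
d((-5, 25), (-17, -2)) = 29.5466
d((-5, 25), (17, -20)) = 50.0899
d((-5, 25), (-20, 15)) = 18.0278
d((-5, 25), (19, 17)) = 25.2982
d((-5, 25), (-6, -9)) = 34.0147
d((-17, -2), (17, -20)) = 38.4708
d((-17, -2), (-20, 15)) = 17.2627
d((-17, -2), (19, 17)) = 40.7063
d((-17, -2), (-6, -9)) = 13.0384
d((17, -20), (-20, 15)) = 50.9313
d((17, -20), (19, 17)) = 37.054
d((17, -20), (-6, -9)) = 25.4951
d((-20, 15), (19, 17)) = 39.0512
d((-20, 15), (-6, -9)) = 27.7849
d((19, 17), (-6, -9)) = 36.0694

Closest pair: (9, 17) and (19, 17) with distance 10.0

The closest pair is (9, 17) and (19, 17) with Euclidean distance 10.0. For 9 points, brute-force pairwise comparison is shown above. For large n, the divide-and-conquer algorithm (sort by x, recurse on halves, check the dividing strip) achieves O(n log n).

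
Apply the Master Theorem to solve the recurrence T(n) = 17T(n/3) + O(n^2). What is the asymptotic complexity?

Master Theorem for T(n) = 17T(n/3) + O(n^2):

a = 17, b = 3, c = 2
log_b(a) = log_3(17) = 2.5789

Case 1: c = 2 < log_3(17) = 2.5789
T(n) = O(n^(log_3 17))

For T(n) = 17T(n/3) + O(n^2): log_3(17) = 2.5789. This is Case 1 of the Master Theorem (c < log_b(a), work dominated by leaves), giving O(n^(log_3 17)).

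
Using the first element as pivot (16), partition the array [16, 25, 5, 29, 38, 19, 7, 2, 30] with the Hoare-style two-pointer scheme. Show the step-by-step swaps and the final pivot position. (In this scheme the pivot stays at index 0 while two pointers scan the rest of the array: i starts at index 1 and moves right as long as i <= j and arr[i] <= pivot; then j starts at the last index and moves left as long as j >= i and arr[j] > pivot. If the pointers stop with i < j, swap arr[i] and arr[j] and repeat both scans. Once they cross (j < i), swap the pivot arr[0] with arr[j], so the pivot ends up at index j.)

Hoare-style two-pointer partition with pivot = 16:

Initial array: [16, 25, 5, 29, 38, 19, 7, 2, 30]

Pointers start at i = 1, j = 8.
i stops at index 1 (arr[1]=25 > 16), j stops at index 7 (arr[7]=2 <= 16): swap arr[1] and arr[7], array becomes [16, 2, 5, 29, 38, 19, 7, 25, 30]
i stops at index 3 (arr[3]=29 > 16), j stops at index 6 (arr[6]=7 <= 16): swap arr[3] and arr[6], array becomes [16, 2, 5, 7, 38, 19, 29, 25, 30]
i ends at 4, j ends at 3: the pointers have crossed (j < i), so scanning stops.

Swap pivot arr[0] with arr[3] to place pivot at position 3: [7, 2, 5, 16, 38, 19, 29, 25, 30]
Pivot position: 3

After partitioning with pivot 16, the array becomes [7, 2, 5, 16, 38, 19, 29, 25, 30]. The pivot is placed at index 3. All elements to the left of the pivot are <= 16, and all elements to the right are > 16.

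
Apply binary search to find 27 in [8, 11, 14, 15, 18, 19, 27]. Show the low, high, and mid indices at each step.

Binary search for 27 in [8, 11, 14, 15, 18, 19, 27]:

lo=0, hi=6, mid=3, arr[mid]=15 -> 15 < 27, search right half
lo=4, hi=6, mid=5, arr[mid]=19 -> 19 < 27, search right half
lo=6, hi=6, mid=6, arr[mid]=27 -> Found target at index 6!

Binary search finds 27 at index 6 after 3 comparisons. The search repeatedly halves the search space by comparing with the middle element.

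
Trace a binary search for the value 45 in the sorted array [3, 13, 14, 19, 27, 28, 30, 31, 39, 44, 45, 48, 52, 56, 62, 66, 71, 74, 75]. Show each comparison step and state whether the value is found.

Binary search for 45 in [3, 13, 14, 19, 27, 28, 30, 31, 39, 44, 45, 48, 52, 56, 62, 66, 71, 74, 75]:

lo=0, hi=18, mid=9, arr[mid]=44 -> 44 < 45, search right half
lo=10, hi=18, mid=14, arr[mid]=62 -> 62 > 45, search left half
lo=10, hi=13, mid=11, arr[mid]=48 -> 48 > 45, search left half
lo=10, hi=10, mid=10, arr[mid]=45 -> Found target at index 10!

Binary search finds 45 at index 10 after 4 comparisons. The search repeatedly halves the search space by comparing with the middle element.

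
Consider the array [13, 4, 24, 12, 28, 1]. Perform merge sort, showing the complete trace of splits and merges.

Merge sort trace:

Split: [13, 4, 24, 12, 28, 1] -> [13, 4, 24] and [12, 28, 1]
  Split: [13, 4, 24] -> [13] and [4, 24]
    Split: [4, 24] -> [4] and [24]
    Merge: [4] + [24] -> [4, 24]
  Merge: [13] + [4, 24] -> [4, 13, 24]
  Split: [12, 28, 1] -> [12] and [28, 1]
    Split: [28, 1] -> [28] and [1]
    Merge: [28] + [1] -> [1, 28]
  Merge: [12] + [1, 28] -> [1, 12, 28]
Merge: [4, 13, 24] + [1, 12, 28] -> [1, 4, 12, 13, 24, 28]

Final sorted array: [1, 4, 12, 13, 24, 28]

The merge sort proceeds by recursively splitting the array and merging sorted halves.
After all merges, the sorted array is [1, 4, 12, 13, 24, 28].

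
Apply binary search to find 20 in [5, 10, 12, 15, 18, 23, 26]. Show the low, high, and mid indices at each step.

Binary search for 20 in [5, 10, 12, 15, 18, 23, 26]:

lo=0, hi=6, mid=3, arr[mid]=15 -> 15 < 20, search right half
lo=4, hi=6, mid=5, arr[mid]=23 -> 23 > 20, search left half
lo=4, hi=4, mid=4, arr[mid]=18 -> 18 < 20, search right half
lo=5 > hi=4, target 20 not found

Binary search determines that 20 is not in the array after 3 comparisons. The search space was exhausted without finding the target.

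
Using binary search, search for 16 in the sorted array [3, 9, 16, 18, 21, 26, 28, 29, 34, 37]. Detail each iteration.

Binary search for 16 in [3, 9, 16, 18, 21, 26, 28, 29, 34, 37]:

lo=0, hi=9, mid=4, arr[mid]=21 -> 21 > 16, search left half
lo=0, hi=3, mid=1, arr[mid]=9 -> 9 < 16, search right half
lo=2, hi=3, mid=2, arr[mid]=16 -> Found target at index 2!

Binary search finds 16 at index 2 after 3 comparisons. The search repeatedly halves the search space by comparing with the middle element.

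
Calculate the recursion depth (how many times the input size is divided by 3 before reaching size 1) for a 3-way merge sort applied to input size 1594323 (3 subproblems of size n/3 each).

For divide and conquer with division factor 3:

Problem sizes at each level:
Level 0: 1594323
Level 1: 531441
Level 2: 177147
Level 3: 59049
Level 4: 19683
Level 5: 6561
Level 6: 2187
Level 7: 729
Level 8: 243
Level 9: 81
Level 10: 27
Level 11: 9
Level 12: 3
Level 13: 1

The root is level 0 and the size-1 base case is level 13 (the tree spans levels 0 through 13, i.e. 14 levels counting the root), so the depth is the number of divisions: log_3(1594323) = 13

The recursion tree depth is log_3(1594323) = 13. At each level, the problem size is divided by 3, so it takes 13 divisions to reduce to a base case of size 1. The algorithm makes 3 recursive calls at each level.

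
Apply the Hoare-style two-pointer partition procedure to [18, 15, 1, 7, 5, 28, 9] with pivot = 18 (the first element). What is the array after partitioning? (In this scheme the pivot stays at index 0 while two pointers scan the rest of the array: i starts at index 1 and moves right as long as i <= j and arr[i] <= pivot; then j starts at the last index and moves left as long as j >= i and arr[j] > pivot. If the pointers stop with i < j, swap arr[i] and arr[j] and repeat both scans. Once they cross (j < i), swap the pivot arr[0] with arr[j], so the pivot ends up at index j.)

Hoare-style two-pointer partition with pivot = 18:

Initial array: [18, 15, 1, 7, 5, 28, 9]

Pointers start at i = 1, j = 6.
i stops at index 5 (arr[5]=28 > 18), j stops at index 6 (arr[6]=9 <= 18): swap arr[5] and arr[6], array becomes [18, 15, 1, 7, 5, 9, 28]
i ends at 6, j ends at 5: the pointers have crossed (j < i), so scanning stops.

Swap pivot arr[0] with arr[5] to place pivot at position 5: [9, 15, 1, 7, 5, 18, 28]
Pivot position: 5

After partitioning with pivot 18, the array becomes [9, 15, 1, 7, 5, 18, 28]. The pivot is placed at index 5. All elements to the left of the pivot are <= 18, and all elements to the right are > 18.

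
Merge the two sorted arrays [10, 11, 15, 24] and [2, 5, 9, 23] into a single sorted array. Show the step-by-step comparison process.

Merging process:

Compare 10 vs 2: take 2 from right. Merged: [2]
Compare 10 vs 5: take 5 from right. Merged: [2, 5]
Compare 10 vs 9: take 9 from right. Merged: [2, 5, 9]
Compare 10 vs 23: take 10 from left. Merged: [2, 5, 9, 10]
Compare 11 vs 23: take 11 from left. Merged: [2, 5, 9, 10, 11]
Compare 15 vs 23: take 15 from left. Merged: [2, 5, 9, 10, 11, 15]
Compare 24 vs 23: take 23 from right. Merged: [2, 5, 9, 10, 11, 15, 23]
Append remaining from left: [24]. Merged: [2, 5, 9, 10, 11, 15, 23, 24]

Final merged array: [2, 5, 9, 10, 11, 15, 23, 24]
Total comparisons: 7

The merged array is [2, 5, 9, 10, 11, 15, 23, 24], requiring 7 comparisons. The merge step runs in O(n) time where n is the total number of elements.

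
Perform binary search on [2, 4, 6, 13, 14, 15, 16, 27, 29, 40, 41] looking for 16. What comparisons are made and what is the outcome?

Binary search for 16 in [2, 4, 6, 13, 14, 15, 16, 27, 29, 40, 41]:

lo=0, hi=10, mid=5, arr[mid]=15 -> 15 < 16, search right half
lo=6, hi=10, mid=8, arr[mid]=29 -> 29 > 16, search left half
lo=6, hi=7, mid=6, arr[mid]=16 -> Found target at index 6!

Binary search finds 16 at index 6 after 3 comparisons. The search repeatedly halves the search space by comparing with the middle element.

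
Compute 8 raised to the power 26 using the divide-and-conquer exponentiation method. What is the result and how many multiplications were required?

Computing 8^26 by squaring (build up from 8^1; each line after the first costs one multiplication):

8^1 = 8
8^2 = (8^1)^2 = 8^2 = 64
8^3 = 8 * 8^2 = 8 * 64 = 512
8^6 = (8^3)^2 = 512^2 = 262144
8^12 = (8^6)^2 = 262144^2 = 68719476736
8^13 = 8 * 8^12 = 8 * 68719476736 = 549755813888
8^26 = (8^13)^2 = 549755813888^2 = 302231454903657293676544

Result: 302231454903657293676544
Multiplications needed: 6 (6 lines after 8^1)

8^26 = 302231454903657293676544. Using exponentiation by squaring, this requires 6 multiplications. The key idea: if the exponent is even, square the half-power; if odd, multiply by the base once.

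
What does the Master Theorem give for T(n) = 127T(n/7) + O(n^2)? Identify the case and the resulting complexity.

Master Theorem for T(n) = 127T(n/7) + O(n^2):

a = 127, b = 7, c = 2
log_b(a) = log_7(127) = 2.4894

Case 1: c = 2 < log_7(127) = 2.4894
T(n) = O(n^(log_7 127))

For T(n) = 127T(n/7) + O(n^2): log_7(127) = 2.4894. This is Case 1 of the Master Theorem (c < log_b(a), work dominated by leaves), giving O(n^(log_7 127)).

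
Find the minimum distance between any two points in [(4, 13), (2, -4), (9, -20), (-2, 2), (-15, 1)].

Computing all pairwise distances among 5 points:

d((4, 13), (2, -4)) = 17.1172
d((4, 13), (9, -20)) = 33.3766
d((4, 13), (-2, 2)) = 12.53
d((4, 13), (-15, 1)) = 22.4722
d((2, -4), (9, -20)) = 17.4642
d((2, -4), (-2, 2)) = 7.2111 <-- minimum
d((2, -4), (-15, 1)) = 17.72
d((9, -20), (-2, 2)) = 24.5967
d((9, -20), (-15, 1)) = 31.8904
d((-2, 2), (-15, 1)) = 13.0384

Closest pair: (2, -4) and (-2, 2) with distance 7.2111

The closest pair is (2, -4) and (-2, 2) with Euclidean distance 7.2111. For 5 points, brute-force pairwise comparison is shown above. For large n, the divide-and-conquer algorithm (sort by x, recurse on halves, check the dividing strip) achieves O(n log n).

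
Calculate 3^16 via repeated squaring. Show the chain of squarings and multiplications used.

Computing 3^16 by squaring (build up from 3^1; each line after the first costs one multiplication):

3^1 = 3
3^2 = (3^1)^2 = 3^2 = 9
3^4 = (3^2)^2 = 9^2 = 81
3^8 = (3^4)^2 = 81^2 = 6561
3^16 = (3^8)^2 = 6561^2 = 43046721

Result: 43046721
Multiplications needed: 4 (4 lines after 3^1)

3^16 = 43046721. Using exponentiation by squaring, this requires 4 multiplications. The key idea: if the exponent is even, square the half-power; if odd, multiply by the base once.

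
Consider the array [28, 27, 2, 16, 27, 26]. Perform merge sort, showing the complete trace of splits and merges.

Merge sort trace:

Split: [28, 27, 2, 16, 27, 26] -> [28, 27, 2] and [16, 27, 26]
  Split: [28, 27, 2] -> [28] and [27, 2]
    Split: [27, 2] -> [27] and [2]
    Merge: [27] + [2] -> [2, 27]
  Merge: [28] + [2, 27] -> [2, 27, 28]
  Split: [16, 27, 26] -> [16] and [27, 26]
    Split: [27, 26] -> [27] and [26]
    Merge: [27] + [26] -> [26, 27]
  Merge: [16] + [26, 27] -> [16, 26, 27]
Merge: [2, 27, 28] + [16, 26, 27] -> [2, 16, 26, 27, 27, 28]

Final sorted array: [2, 16, 26, 27, 27, 28]

The merge sort proceeds by recursively splitting the array and merging sorted halves.
After all merges, the sorted array is [2, 16, 26, 27, 27, 28].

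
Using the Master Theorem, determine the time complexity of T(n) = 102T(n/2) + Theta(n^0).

Master Theorem for T(n) = 102T(n/2) + O(n^0):

a = 102, b = 2, c = 0
log_b(a) = log_2(102) = 6.6724

Case 1: c = 0 < log_2(102) = 6.6724
T(n) = O(n^(log_2 102))

For T(n) = 102T(n/2) + O(n^0): log_2(102) = 6.6724. This is Case 1 of the Master Theorem (c < log_b(a), work dominated by leaves), giving O(n^(log_2 102)).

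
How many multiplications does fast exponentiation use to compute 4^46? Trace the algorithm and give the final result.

Computing 4^46 by squaring (build up from 4^1; each line after the first costs one multiplication):

4^1 = 4
4^2 = (4^1)^2 = 4^2 = 16
4^4 = (4^2)^2 = 16^2 = 256
4^5 = 4 * 4^4 = 4 * 256 = 1024
4^10 = (4^5)^2 = 1024^2 = 1048576
4^11 = 4 * 4^10 = 4 * 1048576 = 4194304
4^22 = (4^11)^2 = 4194304^2 = 17592186044416
4^23 = 4 * 4^22 = 4 * 17592186044416 = 70368744177664
4^46 = (4^23)^2 = 70368744177664^2 = 4951760157141521099596496896

Result: 4951760157141521099596496896
Multiplications needed: 8 (8 lines after 4^1)

4^46 = 4951760157141521099596496896. Using exponentiation by squaring, this requires 8 multiplications. The key idea: if the exponent is even, square the half-power; if odd, multiply by the base once.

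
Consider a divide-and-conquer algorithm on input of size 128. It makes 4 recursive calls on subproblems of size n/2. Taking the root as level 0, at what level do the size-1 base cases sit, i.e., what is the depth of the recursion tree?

For divide and conquer with division factor 2:

Problem sizes at each level:
Level 0: 128
Level 1: 64
Level 2: 32
Level 3: 16
Level 4: 8
Level 5: 4
Level 6: 2
Level 7: 1

The root is level 0 and the size-1 base case is level 7 (the tree spans levels 0 through 7, i.e. 8 levels counting the root), so the depth is the number of divisions: log_2(128) = 7

The recursion tree depth is log_2(128) = 7. At each level, the problem size is divided by 2, so it takes 7 divisions to reduce to a base case of size 1. The algorithm makes 4 recursive calls at each level.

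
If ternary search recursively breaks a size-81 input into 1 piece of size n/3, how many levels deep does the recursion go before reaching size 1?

For divide and conquer with division factor 3:

Problem sizes at each level:
Level 0: 81
Level 1: 27
Level 2: 9
Level 3: 3
Level 4: 1

The root is level 0 and the size-1 base case is level 4 (the tree spans levels 0 through 4, i.e. 5 levels counting the root), so the depth is the number of divisions: log_3(81) = 4

The recursion tree depth is log_3(81) = 4. At each level, the problem size is divided by 3, so it takes 4 divisions to reduce to a base case of size 1. The algorithm makes 1 recursive call at each level.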